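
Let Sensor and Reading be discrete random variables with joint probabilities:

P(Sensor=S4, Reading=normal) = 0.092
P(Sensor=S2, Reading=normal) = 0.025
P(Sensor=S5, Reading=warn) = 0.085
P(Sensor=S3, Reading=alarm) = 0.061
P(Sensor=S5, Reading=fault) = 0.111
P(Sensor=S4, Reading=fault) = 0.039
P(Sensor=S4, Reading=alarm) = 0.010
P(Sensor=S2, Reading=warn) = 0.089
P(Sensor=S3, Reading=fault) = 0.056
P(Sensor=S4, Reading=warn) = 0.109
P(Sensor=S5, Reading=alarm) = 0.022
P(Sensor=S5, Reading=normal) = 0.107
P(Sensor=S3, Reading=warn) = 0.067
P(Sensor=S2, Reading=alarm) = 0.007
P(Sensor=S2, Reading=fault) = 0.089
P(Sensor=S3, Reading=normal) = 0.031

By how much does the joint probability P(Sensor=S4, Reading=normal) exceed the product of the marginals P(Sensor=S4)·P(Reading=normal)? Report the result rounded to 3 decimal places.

P(Sensor=S4) = 0.092 + 0.109 + 0.010 + 0.039 = 0.250.
P(Reading=normal) = 0.025 + 0.031 + 0.092 + 0.107 = 0.255.
P(Sensor=S4, Reading=normal) − P(Sensor=S4)P(Reading=normal) = 0.092 − 0.250×0.255 = 0.028.

0.028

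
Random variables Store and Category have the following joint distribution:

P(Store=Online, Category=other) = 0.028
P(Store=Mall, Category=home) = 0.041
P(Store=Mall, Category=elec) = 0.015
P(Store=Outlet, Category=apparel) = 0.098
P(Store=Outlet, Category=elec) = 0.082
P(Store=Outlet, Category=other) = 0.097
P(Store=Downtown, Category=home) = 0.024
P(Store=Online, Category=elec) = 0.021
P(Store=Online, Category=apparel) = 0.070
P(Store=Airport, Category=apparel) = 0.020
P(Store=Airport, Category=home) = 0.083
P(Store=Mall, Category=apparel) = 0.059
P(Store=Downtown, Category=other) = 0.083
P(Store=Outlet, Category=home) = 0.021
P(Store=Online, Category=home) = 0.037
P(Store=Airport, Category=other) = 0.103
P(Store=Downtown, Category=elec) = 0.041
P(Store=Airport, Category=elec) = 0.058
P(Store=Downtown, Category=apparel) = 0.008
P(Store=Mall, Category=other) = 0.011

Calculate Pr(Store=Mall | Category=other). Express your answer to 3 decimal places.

P(Category=other) = 0.083 + 0.011 + 0.103 + 0.097 + 0.028 = 0.322.
P(Store=Mall | Category=other) = 0.011/0.322 = 0.034.

0.034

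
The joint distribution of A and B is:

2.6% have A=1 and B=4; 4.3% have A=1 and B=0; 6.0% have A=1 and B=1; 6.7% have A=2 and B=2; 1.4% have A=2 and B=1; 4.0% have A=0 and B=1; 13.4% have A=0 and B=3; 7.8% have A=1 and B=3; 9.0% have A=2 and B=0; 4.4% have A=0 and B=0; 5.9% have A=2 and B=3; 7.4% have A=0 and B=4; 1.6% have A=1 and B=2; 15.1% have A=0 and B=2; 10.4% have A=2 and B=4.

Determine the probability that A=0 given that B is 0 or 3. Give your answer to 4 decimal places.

0.3973

P(B=0) = 0.044 + 0.043 + 0.090 = 0.177.
P(B=3) = 0.134 + 0.078 + 0.059 = 0.271.
P(B ∈ {0, 3}) = 0.177 + 0.271 = 0.448; P(A=0, B ∈ {0, 3}) = 0.044 + 0.134 = 0.178.
P(A=0 | B ∈ {0, 3}) = 0.178/0.448 = 0.3973.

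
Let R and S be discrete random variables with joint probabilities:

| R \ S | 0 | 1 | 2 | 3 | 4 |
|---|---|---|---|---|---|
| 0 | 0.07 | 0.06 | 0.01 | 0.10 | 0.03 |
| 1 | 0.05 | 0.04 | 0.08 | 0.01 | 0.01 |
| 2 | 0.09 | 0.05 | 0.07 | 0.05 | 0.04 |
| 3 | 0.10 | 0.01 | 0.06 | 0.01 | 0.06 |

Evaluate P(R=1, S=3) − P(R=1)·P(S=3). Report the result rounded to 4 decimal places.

-0.0223

P(R=1) = 0.05 + 0.04 + 0.08 + 0.01 + 0.01 = 0.19.
P(S=3) = 0.10 + 0.01 + 0.05 + 0.01 = 0.17.
P(R=1, S=3) − P(R=1)P(S=3) = 0.01 − 0.19×0.17 = -0.0223.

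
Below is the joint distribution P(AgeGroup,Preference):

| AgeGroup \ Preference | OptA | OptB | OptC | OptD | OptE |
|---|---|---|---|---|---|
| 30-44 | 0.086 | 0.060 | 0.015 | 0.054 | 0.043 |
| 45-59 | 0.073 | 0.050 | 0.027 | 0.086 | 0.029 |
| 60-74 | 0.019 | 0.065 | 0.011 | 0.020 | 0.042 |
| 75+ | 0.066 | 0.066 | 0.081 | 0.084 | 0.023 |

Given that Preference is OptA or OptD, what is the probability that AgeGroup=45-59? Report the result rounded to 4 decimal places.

P(Preference=OptA) = 0.086 + 0.073 + 0.019 + 0.066 = 0.244.
P(Preference=OptD) = 0.054 + 0.086 + 0.020 + 0.084 = 0.244.
P(Preference ∈ {OptA, OptD}) = 0.244 + 0.244 = 0.488; P(AgeGroup=45-59, Preference ∈ {OptA, OptD}) = 0.073 + 0.086 = 0.159.
P(AgeGroup=45-59 | Preference ∈ {OptA, OptD}) = 0.159/0.488 = 0.3258.

0.3258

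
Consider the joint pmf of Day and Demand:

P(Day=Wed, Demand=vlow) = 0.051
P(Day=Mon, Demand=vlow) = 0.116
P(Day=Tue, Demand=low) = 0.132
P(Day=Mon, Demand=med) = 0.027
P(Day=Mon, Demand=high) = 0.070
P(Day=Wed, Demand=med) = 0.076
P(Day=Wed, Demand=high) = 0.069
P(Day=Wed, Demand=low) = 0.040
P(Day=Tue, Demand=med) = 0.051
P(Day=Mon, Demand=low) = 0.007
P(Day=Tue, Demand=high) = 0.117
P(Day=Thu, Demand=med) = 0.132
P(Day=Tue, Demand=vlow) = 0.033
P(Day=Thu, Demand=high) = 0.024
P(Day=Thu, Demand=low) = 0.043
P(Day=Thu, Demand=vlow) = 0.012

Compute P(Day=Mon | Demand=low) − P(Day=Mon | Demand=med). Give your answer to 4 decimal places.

-0.0629

P(Demand=low) = 0.007 + 0.132 + 0.040 + 0.043 = 0.222; P(Day=Mon | Demand=low) = 0.007/0.222 = 0.03153.
P(Demand=med) = 0.027 + 0.051 + 0.076 + 0.132 = 0.286; P(Day=Mon | Demand=med) = 0.027/0.286 = 0.09441.
Difference = -0.0629.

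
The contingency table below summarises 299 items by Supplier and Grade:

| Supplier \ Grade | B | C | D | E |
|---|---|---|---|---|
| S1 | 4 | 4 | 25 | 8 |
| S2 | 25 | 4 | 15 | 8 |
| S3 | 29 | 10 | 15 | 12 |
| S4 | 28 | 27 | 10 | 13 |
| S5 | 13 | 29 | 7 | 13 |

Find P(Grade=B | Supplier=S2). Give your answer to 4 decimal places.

Total with Supplier=S2: 25 + 4 + 15 + 8 = 52.
P(Grade=B | Supplier=S2) = 25/52 = 0.4808.

0.4808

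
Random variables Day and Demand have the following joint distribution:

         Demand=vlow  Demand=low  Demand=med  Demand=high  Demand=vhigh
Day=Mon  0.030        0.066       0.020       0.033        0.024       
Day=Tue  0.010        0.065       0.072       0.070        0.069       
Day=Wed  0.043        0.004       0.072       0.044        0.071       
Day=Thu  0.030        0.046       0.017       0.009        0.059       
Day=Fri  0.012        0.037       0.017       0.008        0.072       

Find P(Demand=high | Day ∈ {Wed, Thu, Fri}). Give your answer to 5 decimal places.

0.11275

P(Day=Wed) = 0.043 + 0.004 + 0.072 + 0.044 + 0.071 = 0.234.
P(Day=Thu) = 0.030 + 0.046 + 0.017 + 0.009 + 0.059 = 0.161.
P(Day=Fri) = 0.012 + 0.037 + 0.017 + 0.008 + 0.072 = 0.146.
P(Day ∈ {Wed, Thu, Fri}) = 0.234 + 0.161 + 0.146 = 0.541; P(Demand=high, Day ∈ {Wed, Thu, Fri}) = 0.044 + 0.009 + 0.008 = 0.061.
P(Demand=high | Day ∈ {Wed, Thu, Fri}) = 0.061/0.541 = 0.11275.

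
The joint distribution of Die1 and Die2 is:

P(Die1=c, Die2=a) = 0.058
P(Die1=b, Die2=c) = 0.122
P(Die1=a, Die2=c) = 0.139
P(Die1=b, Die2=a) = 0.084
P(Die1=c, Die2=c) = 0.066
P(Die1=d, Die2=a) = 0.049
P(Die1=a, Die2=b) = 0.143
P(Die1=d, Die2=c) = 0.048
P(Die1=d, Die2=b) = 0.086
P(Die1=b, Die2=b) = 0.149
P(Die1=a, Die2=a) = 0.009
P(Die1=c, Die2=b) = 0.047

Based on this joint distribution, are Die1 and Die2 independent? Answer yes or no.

P(Die1=a) = 0.291 and P(Die2=a) = 0.200, so their product is 0.05820, but P(Die1=a, Die2=a) = 0.009. Since these differ, Die1 and Die2 are not independent.

no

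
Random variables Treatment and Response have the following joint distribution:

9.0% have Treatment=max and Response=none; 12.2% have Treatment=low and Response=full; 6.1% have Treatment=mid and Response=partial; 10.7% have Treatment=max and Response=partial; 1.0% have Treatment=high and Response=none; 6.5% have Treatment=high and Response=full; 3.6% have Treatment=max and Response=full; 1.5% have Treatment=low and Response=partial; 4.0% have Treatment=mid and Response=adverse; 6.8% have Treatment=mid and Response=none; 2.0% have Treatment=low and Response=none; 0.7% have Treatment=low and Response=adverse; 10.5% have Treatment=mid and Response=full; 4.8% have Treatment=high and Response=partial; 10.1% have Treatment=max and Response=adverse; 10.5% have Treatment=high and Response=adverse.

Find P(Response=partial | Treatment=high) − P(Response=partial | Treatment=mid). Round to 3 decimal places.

P(Treatment=high) = 0.010 + 0.048 + 0.065 + 0.105 = 0.228; P(Response=partial | Treatment=high) = 0.048/0.228 = 0.2105.
P(Treatment=mid) = 0.068 + 0.061 + 0.105 + 0.040 = 0.274; P(Response=partial | Treatment=mid) = 0.061/0.274 = 0.2226.
Difference = -0.012.

-0.012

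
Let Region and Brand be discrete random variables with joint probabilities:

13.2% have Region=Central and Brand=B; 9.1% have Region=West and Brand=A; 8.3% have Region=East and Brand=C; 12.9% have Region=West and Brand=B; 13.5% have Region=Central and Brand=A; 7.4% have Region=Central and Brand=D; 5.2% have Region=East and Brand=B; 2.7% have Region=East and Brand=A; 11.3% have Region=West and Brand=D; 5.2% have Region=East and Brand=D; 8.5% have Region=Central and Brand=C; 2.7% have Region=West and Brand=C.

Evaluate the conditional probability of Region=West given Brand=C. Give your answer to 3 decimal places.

0.138

P(Brand=C) = 0.083 + 0.027 + 0.085 = 0.195.
P(Region=West | Brand=C) = 0.027/0.195 = 0.138.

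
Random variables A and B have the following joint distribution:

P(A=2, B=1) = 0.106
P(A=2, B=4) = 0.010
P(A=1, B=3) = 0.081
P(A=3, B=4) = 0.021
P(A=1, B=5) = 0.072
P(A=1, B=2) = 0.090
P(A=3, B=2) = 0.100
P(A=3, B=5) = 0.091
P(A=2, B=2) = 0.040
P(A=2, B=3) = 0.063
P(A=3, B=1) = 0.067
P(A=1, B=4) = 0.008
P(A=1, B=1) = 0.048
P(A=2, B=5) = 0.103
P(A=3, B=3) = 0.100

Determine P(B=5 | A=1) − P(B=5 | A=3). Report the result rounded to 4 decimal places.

P(A=1) = 0.048 + 0.090 + 0.081 + 0.008 + 0.072 = 0.299; P(B=5 | A=1) = 0.072/0.299 = 0.24080.
P(A=3) = 0.067 + 0.100 + 0.100 + 0.021 + 0.091 = 0.379; P(B=5 | A=3) = 0.091/0.379 = 0.24011.
Difference = 0.0007.

0.0007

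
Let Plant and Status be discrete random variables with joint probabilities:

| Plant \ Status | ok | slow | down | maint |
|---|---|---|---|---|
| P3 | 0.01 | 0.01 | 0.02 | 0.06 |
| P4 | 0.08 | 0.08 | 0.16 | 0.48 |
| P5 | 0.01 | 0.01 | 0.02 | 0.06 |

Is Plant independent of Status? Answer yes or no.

yes

Every cell satisfies P(Plant,Status) = P(Plant)·P(Status). For instance P(Plant=P4) = 0.80, P(Status=slow) = 0.10, and 0.80×0.10 = 0.08 matches the joint entry. So Plant and Status are independent.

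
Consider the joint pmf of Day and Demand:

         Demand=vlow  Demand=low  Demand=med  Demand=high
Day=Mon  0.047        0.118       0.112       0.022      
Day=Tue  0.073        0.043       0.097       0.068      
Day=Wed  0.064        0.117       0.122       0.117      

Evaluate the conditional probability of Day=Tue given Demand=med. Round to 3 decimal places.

0.293

P(Demand=med) = 0.112 + 0.097 + 0.122 = 0.331.
P(Day=Tue | Demand=med) = 0.097/0.331 = 0.293.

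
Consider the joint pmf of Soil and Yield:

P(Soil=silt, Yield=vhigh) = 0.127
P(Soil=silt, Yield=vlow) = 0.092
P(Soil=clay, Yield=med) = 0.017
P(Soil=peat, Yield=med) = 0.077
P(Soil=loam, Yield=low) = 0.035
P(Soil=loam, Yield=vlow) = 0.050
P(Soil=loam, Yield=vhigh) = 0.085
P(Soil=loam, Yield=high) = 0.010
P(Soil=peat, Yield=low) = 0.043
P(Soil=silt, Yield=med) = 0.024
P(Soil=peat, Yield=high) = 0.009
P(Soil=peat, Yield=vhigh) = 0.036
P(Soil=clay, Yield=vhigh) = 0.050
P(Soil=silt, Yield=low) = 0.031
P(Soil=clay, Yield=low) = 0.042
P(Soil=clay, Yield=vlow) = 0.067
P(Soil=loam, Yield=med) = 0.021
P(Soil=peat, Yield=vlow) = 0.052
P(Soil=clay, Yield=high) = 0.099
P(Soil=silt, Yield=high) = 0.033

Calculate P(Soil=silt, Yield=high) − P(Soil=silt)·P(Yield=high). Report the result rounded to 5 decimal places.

-0.01336

P(Soil=silt) = 0.092 + 0.031 + 0.024 + 0.033 + 0.127 = 0.307.
P(Yield=high) = 0.010 + 0.099 + 0.033 + 0.009 = 0.151.
P(Soil=silt, Yield=high) − P(Soil=silt)P(Yield=high) = 0.033 − 0.307×0.151 = -0.01336.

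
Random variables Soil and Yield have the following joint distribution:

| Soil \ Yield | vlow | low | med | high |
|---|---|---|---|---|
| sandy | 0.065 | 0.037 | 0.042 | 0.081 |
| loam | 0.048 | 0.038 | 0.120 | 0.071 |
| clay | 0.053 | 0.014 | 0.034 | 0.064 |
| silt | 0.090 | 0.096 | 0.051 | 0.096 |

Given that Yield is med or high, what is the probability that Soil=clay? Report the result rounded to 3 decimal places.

0.175

P(Yield=med) = 0.042 + 0.120 + 0.034 + 0.051 = 0.247.
P(Yield=high) = 0.081 + 0.071 + 0.064 + 0.096 = 0.312.
P(Yield ∈ {med, high}) = 0.247 + 0.312 = 0.559; P(Soil=clay, Yield ∈ {med, high}) = 0.034 + 0.064 = 0.098.
P(Soil=clay | Yield ∈ {med, high}) = 0.098/0.559 = 0.175.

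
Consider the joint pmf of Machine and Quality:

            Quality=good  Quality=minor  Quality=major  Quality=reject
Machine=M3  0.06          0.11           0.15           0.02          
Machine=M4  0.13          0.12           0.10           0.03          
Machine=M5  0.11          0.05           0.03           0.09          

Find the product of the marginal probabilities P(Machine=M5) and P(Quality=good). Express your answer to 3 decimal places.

P(Machine=M5) = 0.11 + 0.05 + 0.03 + 0.09 = 0.28.
P(Quality=good) = 0.06 + 0.13 + 0.11 = 0.30.
Product: 0.28 × 0.30 = 0.084.

0.084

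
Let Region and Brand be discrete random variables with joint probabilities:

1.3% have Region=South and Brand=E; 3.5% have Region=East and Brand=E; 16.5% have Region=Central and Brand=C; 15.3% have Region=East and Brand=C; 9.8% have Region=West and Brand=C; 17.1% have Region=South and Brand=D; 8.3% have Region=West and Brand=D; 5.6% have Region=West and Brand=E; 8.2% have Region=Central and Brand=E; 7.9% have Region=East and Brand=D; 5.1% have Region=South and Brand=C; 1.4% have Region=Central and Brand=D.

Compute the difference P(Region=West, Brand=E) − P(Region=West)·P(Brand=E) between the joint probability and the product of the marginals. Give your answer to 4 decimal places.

P(Region=West) = 0.098 + 0.083 + 0.056 = 0.237.
P(Brand=E) = 0.013 + 0.035 + 0.056 + 0.082 = 0.186.
P(Region=West, Brand=E) − P(Region=West)P(Brand=E) = 0.056 − 0.237×0.186 = 0.0119.

0.0119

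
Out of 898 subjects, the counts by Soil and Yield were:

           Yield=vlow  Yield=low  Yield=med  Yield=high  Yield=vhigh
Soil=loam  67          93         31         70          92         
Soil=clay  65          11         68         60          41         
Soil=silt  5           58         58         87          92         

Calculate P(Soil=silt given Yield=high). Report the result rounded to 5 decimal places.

0.40092

Total with Yield=high: 70 + 60 + 87 = 217.
P(Soil=silt | Yield=high) = 87/217 = 0.40092.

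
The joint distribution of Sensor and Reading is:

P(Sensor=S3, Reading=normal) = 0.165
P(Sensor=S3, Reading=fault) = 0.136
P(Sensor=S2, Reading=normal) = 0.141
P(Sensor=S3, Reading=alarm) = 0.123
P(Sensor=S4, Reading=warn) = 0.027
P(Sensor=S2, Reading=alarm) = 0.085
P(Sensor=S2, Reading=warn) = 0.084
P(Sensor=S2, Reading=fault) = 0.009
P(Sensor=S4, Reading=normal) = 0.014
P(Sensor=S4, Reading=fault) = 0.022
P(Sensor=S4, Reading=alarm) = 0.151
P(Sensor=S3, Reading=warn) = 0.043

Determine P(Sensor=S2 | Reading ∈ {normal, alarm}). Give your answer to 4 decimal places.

0.3328

P(Reading=normal) = 0.141 + 0.165 + 0.014 = 0.320.
P(Reading=alarm) = 0.085 + 0.123 + 0.151 = 0.359.
P(Reading ∈ {normal, alarm}) = 0.320 + 0.359 = 0.679; P(Sensor=S2, Reading ∈ {normal, alarm}) = 0.141 + 0.085 = 0.226.
P(Sensor=S2 | Reading ∈ {normal, alarm}) = 0.226/0.679 = 0.3328.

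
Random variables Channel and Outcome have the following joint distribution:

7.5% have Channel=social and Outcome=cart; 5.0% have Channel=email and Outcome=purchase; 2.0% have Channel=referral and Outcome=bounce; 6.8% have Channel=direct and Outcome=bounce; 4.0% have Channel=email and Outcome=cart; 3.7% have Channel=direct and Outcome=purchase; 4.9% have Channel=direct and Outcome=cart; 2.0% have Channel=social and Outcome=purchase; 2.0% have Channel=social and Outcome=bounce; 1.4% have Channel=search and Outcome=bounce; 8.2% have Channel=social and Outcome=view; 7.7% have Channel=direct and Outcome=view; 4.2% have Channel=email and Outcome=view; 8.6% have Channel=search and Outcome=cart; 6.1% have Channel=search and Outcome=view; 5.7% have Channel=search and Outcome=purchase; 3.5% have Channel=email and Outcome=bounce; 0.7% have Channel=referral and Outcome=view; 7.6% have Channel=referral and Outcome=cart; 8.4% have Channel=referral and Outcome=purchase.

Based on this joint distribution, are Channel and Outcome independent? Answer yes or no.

no

P(Channel=referral) = 0.187 and P(Outcome=view) = 0.269, so their product is 0.05030, but P(Channel=referral, Outcome=view) = 0.007. Since these differ, Channel and Outcome are not independent.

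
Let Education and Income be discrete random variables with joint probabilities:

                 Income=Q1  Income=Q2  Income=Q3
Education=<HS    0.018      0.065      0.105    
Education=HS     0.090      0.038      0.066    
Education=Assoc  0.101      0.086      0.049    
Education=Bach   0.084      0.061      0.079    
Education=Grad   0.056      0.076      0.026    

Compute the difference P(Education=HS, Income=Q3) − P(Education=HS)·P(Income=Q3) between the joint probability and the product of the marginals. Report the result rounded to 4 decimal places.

0.0030

P(Education=HS) = 0.090 + 0.038 + 0.066 = 0.194.
P(Income=Q3) = 0.105 + 0.066 + 0.049 + 0.079 + 0.026 = 0.325.
P(Education=HS, Income=Q3) − P(Education=HS)P(Income=Q3) = 0.066 − 0.194×0.325 = 0.0030.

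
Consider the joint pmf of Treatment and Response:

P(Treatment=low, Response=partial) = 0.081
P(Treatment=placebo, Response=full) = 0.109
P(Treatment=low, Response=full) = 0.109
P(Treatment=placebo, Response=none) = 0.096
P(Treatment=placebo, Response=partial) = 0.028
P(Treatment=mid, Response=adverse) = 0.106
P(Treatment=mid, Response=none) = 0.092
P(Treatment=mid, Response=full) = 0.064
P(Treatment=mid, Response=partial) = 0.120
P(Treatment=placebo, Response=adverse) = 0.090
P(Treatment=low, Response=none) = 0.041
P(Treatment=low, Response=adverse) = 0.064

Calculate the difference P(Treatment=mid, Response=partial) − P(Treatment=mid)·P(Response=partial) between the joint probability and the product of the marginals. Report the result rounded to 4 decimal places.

P(Treatment=mid) = 0.092 + 0.120 + 0.064 + 0.106 = 0.382.
P(Response=partial) = 0.028 + 0.081 + 0.120 = 0.229.
P(Treatment=mid, Response=partial) − P(Treatment=mid)P(Response=partial) = 0.120 − 0.382×0.229 = 0.0325.

0.0325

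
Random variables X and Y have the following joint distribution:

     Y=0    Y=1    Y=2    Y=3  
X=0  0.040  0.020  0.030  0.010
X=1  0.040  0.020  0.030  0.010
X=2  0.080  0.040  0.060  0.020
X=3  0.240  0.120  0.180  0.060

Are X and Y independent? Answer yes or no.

Every cell satisfies P(X,Y) = P(X)·P(Y). For instance P(X=3) = 0.600, P(Y=1) = 0.200, and 0.600×0.200 = 0.120 matches the joint entry. So X and Y are independent.

yes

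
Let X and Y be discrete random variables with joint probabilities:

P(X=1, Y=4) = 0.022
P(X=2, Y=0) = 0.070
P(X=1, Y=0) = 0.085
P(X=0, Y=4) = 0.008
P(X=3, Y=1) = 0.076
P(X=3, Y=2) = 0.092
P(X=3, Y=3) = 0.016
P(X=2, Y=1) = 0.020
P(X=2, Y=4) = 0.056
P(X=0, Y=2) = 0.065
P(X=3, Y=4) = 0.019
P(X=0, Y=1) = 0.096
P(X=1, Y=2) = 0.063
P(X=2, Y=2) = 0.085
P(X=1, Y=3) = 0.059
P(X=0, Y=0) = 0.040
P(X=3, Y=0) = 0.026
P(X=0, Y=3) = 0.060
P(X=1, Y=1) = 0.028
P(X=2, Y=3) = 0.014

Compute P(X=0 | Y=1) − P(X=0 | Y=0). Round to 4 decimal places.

P(Y=1) = 0.096 + 0.028 + 0.020 + 0.076 = 0.220; P(X=0 | Y=1) = 0.096/0.220 = 0.43636.
P(Y=0) = 0.040 + 0.085 + 0.070 + 0.026 = 0.221; P(X=0 | Y=0) = 0.040/0.221 = 0.18100.
Difference = 0.2554.

0.2554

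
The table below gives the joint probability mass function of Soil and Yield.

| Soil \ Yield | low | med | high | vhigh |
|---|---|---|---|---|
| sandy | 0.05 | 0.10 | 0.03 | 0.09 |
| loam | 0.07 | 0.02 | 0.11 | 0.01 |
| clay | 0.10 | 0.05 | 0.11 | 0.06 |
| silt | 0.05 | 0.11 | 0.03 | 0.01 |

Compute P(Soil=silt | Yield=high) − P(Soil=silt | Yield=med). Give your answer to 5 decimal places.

-0.28571

P(Yield=high) = 0.03 + 0.11 + 0.11 + 0.03 = 0.28; P(Soil=silt | Yield=high) = 0.03/0.28 = 0.107143.
P(Yield=med) = 0.10 + 0.02 + 0.05 + 0.11 = 0.28; P(Soil=silt | Yield=med) = 0.11/0.28 = 0.392857.
Difference = -0.28571.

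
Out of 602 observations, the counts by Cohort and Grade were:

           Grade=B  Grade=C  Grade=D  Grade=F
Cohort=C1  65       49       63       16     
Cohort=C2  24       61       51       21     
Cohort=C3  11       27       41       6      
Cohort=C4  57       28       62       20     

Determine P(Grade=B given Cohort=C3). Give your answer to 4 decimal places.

0.1294

Total with Cohort=C3: 11 + 27 + 41 + 6 = 85.
P(Grade=B | Cohort=C3) = 11/85 = 0.1294.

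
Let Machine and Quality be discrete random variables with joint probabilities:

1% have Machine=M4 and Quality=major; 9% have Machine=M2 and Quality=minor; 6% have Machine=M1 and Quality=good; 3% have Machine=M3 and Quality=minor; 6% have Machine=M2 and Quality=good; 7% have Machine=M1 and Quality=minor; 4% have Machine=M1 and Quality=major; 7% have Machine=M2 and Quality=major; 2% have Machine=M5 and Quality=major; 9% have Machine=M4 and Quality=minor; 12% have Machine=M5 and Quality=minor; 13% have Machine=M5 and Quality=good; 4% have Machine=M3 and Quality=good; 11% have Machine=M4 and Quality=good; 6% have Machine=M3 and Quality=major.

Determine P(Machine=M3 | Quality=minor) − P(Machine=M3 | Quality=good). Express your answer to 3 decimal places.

-0.025

P(Quality=minor) = 0.07 + 0.09 + 0.03 + 0.09 + 0.12 = 0.40; P(Machine=M3 | Quality=minor) = 0.03/0.40 = 0.0750.
P(Quality=good) = 0.06 + 0.06 + 0.04 + 0.11 + 0.13 = 0.40; P(Machine=M3 | Quality=good) = 0.04/0.40 = 0.1000.
Difference = -0.025.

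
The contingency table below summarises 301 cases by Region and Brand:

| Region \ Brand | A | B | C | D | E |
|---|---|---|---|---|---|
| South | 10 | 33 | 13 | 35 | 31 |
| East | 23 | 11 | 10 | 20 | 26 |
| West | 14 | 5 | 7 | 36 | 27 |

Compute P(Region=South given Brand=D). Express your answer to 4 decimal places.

0.3846

Total with Brand=D: 35 + 20 + 36 = 91.
P(Region=South | Brand=D) = 35/91 = 0.3846.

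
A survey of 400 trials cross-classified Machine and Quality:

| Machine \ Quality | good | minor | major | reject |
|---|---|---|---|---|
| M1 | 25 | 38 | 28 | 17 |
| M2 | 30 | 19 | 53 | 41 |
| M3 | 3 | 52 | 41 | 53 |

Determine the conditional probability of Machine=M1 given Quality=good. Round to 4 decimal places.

0.4310

Total with Quality=good: 25 + 30 + 3 = 58.
P(Machine=M1 | Quality=good) = 25/58 = 0.4310.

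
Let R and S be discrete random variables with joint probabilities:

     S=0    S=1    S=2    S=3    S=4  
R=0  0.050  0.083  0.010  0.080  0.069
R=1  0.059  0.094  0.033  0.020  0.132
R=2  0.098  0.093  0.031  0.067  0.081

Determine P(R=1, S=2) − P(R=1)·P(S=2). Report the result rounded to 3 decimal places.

0.008

P(R=1) = 0.059 + 0.094 + 0.033 + 0.020 + 0.132 = 0.338.
P(S=2) = 0.010 + 0.033 + 0.031 = 0.074.
P(R=1, S=2) − P(R=1)P(S=2) = 0.033 − 0.338×0.074 = 0.008.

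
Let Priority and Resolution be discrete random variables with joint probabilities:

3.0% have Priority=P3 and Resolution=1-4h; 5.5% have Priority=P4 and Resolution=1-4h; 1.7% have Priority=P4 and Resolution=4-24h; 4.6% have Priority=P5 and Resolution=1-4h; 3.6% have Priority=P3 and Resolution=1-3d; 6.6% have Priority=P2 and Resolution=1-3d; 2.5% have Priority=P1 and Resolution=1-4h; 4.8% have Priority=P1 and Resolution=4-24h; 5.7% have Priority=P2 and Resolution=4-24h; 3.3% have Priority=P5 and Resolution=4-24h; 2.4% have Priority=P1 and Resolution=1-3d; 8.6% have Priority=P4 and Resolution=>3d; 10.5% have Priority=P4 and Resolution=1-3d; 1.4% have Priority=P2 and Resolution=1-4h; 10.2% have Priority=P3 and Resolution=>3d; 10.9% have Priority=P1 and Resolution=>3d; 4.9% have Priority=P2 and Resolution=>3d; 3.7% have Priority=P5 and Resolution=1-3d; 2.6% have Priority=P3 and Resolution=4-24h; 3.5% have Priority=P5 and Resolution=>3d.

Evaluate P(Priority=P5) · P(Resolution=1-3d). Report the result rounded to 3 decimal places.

0.040

P(Priority=P5) = 0.046 + 0.033 + 0.037 + 0.035 = 0.151.
P(Resolution=1-3d) = 0.024 + 0.066 + 0.036 + 0.105 + 0.037 = 0.268.
Product: 0.151 × 0.268 = 0.040.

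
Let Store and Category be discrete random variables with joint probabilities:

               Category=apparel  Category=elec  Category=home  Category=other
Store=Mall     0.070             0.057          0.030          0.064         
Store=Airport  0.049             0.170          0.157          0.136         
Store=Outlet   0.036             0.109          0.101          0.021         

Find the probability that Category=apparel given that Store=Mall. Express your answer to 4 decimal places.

0.3167

P(Store=Mall) = 0.070 + 0.057 + 0.030 + 0.064 = 0.221.
P(Category=apparel | Store=Mall) = 0.070/0.221 = 0.3167.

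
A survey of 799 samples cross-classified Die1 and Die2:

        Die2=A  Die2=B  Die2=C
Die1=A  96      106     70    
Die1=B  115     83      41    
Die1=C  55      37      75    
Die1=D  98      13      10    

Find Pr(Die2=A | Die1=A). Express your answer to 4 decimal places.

0.3529

Total with Die1=A: 96 + 106 + 70 = 272.
P(Die2=A | Die1=A) = 96/272 = 0.3529.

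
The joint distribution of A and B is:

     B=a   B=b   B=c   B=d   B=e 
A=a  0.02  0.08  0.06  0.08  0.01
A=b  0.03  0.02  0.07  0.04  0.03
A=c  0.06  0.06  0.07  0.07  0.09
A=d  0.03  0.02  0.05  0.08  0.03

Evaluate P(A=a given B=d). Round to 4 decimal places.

P(B=d) = 0.08 + 0.04 + 0.07 + 0.08 = 0.27.
P(A=a | B=d) = 0.08/0.27 = 0.2963.

0.2963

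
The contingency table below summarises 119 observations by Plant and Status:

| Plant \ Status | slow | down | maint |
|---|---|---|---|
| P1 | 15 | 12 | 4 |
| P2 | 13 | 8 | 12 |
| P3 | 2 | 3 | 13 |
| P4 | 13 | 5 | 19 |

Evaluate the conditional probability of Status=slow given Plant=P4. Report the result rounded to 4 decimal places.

Total with Plant=P4: 13 + 5 + 19 = 37.
P(Status=slow | Plant=P4) = 13/37 = 0.3514.

0.3514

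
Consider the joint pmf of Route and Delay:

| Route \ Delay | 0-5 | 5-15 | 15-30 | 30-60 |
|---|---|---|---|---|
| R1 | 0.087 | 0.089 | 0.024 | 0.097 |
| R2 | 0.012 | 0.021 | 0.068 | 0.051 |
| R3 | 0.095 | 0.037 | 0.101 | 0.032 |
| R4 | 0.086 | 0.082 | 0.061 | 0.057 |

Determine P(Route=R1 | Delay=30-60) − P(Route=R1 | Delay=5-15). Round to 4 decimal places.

0.0206

P(Delay=30-60) = 0.097 + 0.051 + 0.032 + 0.057 = 0.237; P(Route=R1 | Delay=30-60) = 0.097/0.237 = 0.40928.
P(Delay=5-15) = 0.089 + 0.021 + 0.037 + 0.082 = 0.229; P(Route=R1 | Delay=5-15) = 0.089/0.229 = 0.38865.
Difference = 0.0206.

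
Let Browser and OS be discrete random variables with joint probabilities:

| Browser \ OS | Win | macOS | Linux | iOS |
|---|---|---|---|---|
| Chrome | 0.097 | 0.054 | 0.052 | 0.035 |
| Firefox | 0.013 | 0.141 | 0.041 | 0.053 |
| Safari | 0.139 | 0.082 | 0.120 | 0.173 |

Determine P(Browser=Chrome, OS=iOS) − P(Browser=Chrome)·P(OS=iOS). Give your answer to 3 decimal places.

-0.027

P(Browser=Chrome) = 0.097 + 0.054 + 0.052 + 0.035 = 0.238.
P(OS=iOS) = 0.035 + 0.053 + 0.173 = 0.261.
P(Browser=Chrome, OS=iOS) − P(Browser=Chrome)P(OS=iOS) = 0.035 − 0.238×0.261 = -0.027.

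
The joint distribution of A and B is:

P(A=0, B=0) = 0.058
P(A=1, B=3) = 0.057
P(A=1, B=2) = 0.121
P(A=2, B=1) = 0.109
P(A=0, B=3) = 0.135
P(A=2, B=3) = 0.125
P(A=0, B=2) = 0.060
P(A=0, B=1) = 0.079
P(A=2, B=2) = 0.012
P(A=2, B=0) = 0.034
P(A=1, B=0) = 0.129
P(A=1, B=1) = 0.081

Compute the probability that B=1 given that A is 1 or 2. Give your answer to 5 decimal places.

P(A=1) = 0.129 + 0.081 + 0.121 + 0.057 = 0.388.
P(A=2) = 0.034 + 0.109 + 0.012 + 0.125 = 0.280.
P(A ∈ {1, 2}) = 0.388 + 0.280 = 0.668; P(B=1, A ∈ {1, 2}) = 0.081 + 0.109 = 0.190.
P(B=1 | A ∈ {1, 2}) = 0.190/0.668 = 0.28443.

0.28443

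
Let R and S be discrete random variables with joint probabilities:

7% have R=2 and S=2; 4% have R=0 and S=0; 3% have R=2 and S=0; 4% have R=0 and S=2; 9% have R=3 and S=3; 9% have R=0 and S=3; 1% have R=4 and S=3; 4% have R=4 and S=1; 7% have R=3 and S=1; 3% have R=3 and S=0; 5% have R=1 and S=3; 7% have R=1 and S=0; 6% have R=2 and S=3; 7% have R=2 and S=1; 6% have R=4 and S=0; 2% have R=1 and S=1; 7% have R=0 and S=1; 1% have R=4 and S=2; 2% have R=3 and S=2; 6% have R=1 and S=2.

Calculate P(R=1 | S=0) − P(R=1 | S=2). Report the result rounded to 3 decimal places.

0.004

P(S=0) = 0.04 + 0.07 + 0.03 + 0.03 + 0.06 = 0.23; P(R=1 | S=0) = 0.07/0.23 = 0.3043.
P(S=2) = 0.04 + 0.06 + 0.07 + 0.02 + 0.01 = 0.20; P(R=1 | S=2) = 0.06/0.20 = 0.3000.
Difference = 0.004.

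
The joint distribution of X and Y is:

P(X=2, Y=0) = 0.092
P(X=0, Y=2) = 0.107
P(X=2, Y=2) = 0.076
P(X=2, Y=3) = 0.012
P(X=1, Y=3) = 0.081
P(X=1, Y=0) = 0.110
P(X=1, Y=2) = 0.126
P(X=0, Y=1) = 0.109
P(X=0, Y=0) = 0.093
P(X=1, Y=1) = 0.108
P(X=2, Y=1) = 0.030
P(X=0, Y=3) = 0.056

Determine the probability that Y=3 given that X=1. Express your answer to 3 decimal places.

P(X=1) = 0.110 + 0.108 + 0.126 + 0.081 = 0.425.
P(Y=3 | X=1) = 0.081/0.425 = 0.191.

0.191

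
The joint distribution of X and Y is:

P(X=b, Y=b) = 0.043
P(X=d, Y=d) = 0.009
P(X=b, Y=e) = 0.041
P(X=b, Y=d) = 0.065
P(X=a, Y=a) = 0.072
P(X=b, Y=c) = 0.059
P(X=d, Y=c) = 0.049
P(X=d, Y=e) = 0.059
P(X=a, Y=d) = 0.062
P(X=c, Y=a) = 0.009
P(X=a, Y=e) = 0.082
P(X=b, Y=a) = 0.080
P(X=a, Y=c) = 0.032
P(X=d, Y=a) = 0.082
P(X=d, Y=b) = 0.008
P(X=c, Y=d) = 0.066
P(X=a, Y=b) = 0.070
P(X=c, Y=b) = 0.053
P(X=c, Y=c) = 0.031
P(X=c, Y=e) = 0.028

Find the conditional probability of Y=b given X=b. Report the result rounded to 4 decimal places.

P(X=b) = 0.080 + 0.043 + 0.059 + 0.065 + 0.041 = 0.288.
P(Y=b | X=b) = 0.043/0.288 = 0.1493.

0.1493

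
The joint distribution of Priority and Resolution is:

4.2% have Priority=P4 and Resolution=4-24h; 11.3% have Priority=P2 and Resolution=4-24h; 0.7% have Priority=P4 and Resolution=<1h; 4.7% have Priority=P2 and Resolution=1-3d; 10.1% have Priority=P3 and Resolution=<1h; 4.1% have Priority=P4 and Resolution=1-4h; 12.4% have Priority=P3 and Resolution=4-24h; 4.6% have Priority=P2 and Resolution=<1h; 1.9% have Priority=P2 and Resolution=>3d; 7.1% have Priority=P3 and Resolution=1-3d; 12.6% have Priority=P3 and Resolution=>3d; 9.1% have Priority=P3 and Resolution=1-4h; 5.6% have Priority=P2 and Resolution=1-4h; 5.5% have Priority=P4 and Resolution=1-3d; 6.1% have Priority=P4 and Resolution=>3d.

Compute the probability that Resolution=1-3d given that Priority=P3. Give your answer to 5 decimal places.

P(Priority=P3) = 0.101 + 0.091 + 0.124 + 0.071 + 0.126 = 0.513.
P(Resolution=1-3d | Priority=P3) = 0.071/0.513 = 0.13840.

0.13840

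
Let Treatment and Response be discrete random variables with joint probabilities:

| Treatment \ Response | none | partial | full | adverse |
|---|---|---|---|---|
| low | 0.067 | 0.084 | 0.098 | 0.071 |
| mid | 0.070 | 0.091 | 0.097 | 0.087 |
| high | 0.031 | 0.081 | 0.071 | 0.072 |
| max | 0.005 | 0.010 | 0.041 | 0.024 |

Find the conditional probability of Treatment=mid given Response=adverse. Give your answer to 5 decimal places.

P(Response=adverse) = 0.071 + 0.087 + 0.072 + 0.024 = 0.254.
P(Treatment=mid | Response=adverse) = 0.087/0.254 = 0.34252.

0.34252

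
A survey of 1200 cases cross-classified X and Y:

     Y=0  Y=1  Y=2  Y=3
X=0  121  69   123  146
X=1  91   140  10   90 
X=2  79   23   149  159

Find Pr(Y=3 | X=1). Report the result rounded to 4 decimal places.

0.2719

Total with X=1: 91 + 140 + 10 + 90 = 331.
P(Y=3 | X=1) = 90/331 = 0.2719.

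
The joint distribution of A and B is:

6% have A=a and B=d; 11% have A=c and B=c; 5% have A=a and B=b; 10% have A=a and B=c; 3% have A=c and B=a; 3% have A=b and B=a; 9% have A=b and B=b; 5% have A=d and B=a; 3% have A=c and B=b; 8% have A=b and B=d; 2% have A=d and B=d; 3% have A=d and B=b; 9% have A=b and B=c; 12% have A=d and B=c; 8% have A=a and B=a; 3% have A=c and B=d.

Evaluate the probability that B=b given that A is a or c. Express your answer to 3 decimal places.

P(A=a) = 0.08 + 0.05 + 0.10 + 0.06 = 0.29.
P(A=c) = 0.03 + 0.03 + 0.11 + 0.03 = 0.20.
P(A ∈ {a, c}) = 0.29 + 0.20 = 0.49; P(B=b, A ∈ {a, c}) = 0.05 + 0.03 = 0.08.
P(B=b | A ∈ {a, c}) = 0.08/0.49 = 0.163.

0.163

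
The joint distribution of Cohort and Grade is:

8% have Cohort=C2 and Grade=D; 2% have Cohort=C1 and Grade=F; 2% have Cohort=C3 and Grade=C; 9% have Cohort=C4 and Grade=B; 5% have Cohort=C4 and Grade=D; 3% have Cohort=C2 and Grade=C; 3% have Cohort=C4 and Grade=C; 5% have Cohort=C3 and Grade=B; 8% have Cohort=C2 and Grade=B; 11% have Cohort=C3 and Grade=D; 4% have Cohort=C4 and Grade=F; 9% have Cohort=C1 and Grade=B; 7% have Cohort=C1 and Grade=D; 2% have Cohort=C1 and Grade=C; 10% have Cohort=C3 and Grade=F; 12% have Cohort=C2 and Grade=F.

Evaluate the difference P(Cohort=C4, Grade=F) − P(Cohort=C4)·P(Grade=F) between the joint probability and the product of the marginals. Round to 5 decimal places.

P(Cohort=C4) = 0.09 + 0.03 + 0.05 + 0.04 = 0.21.
P(Grade=F) = 0.02 + 0.12 + 0.10 + 0.04 = 0.28.
P(Cohort=C4, Grade=F) − P(Cohort=C4)P(Grade=F) = 0.04 − 0.21×0.28 = -0.01880.

-0.01880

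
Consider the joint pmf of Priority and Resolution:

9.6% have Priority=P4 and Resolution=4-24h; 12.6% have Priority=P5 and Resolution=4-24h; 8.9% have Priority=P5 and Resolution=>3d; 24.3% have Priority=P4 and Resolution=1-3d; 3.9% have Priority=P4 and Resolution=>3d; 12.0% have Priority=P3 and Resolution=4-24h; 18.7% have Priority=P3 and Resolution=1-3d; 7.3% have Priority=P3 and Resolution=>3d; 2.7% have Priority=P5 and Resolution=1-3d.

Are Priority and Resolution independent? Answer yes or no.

P(Priority=P5) = 0.242 and P(Resolution=1-3d) = 0.457, so their product is 0.11059, but P(Priority=P5, Resolution=1-3d) = 0.027. Since these differ, Priority and Resolution are not independent.

no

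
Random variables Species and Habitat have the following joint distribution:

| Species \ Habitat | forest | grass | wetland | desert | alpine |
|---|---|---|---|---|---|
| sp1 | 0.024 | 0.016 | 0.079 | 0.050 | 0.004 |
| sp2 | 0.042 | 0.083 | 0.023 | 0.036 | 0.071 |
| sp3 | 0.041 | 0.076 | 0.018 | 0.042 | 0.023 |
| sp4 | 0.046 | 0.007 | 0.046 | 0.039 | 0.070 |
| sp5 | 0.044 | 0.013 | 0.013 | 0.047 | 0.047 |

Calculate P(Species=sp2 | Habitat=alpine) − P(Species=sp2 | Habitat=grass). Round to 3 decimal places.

P(Habitat=alpine) = 0.004 + 0.071 + 0.023 + 0.070 + 0.047 = 0.215; P(Species=sp2 | Habitat=alpine) = 0.071/0.215 = 0.3302.
P(Habitat=grass) = 0.016 + 0.083 + 0.076 + 0.007 + 0.013 = 0.195; P(Species=sp2 | Habitat=grass) = 0.083/0.195 = 0.4256.
Difference = -0.095.

-0.095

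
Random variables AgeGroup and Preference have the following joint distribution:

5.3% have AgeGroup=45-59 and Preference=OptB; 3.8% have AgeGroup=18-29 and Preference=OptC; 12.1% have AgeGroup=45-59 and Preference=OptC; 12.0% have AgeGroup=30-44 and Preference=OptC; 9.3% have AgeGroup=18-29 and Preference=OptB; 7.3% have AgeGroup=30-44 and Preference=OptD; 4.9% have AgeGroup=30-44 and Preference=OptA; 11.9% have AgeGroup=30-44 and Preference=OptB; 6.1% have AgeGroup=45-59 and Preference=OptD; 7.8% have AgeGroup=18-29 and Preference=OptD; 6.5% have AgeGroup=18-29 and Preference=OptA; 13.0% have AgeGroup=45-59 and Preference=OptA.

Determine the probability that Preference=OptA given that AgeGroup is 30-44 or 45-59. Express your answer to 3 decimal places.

P(AgeGroup=30-44) = 0.049 + 0.119 + 0.120 + 0.073 = 0.361.
P(AgeGroup=45-59) = 0.130 + 0.053 + 0.121 + 0.061 = 0.365.
P(AgeGroup ∈ {30-44, 45-59}) = 0.361 + 0.365 = 0.726; P(Preference=OptA, AgeGroup ∈ {30-44, 45-59}) = 0.049 + 0.130 = 0.179.
P(Preference=OptA | AgeGroup ∈ {30-44, 45-59}) = 0.179/0.726 = 0.247.

0.247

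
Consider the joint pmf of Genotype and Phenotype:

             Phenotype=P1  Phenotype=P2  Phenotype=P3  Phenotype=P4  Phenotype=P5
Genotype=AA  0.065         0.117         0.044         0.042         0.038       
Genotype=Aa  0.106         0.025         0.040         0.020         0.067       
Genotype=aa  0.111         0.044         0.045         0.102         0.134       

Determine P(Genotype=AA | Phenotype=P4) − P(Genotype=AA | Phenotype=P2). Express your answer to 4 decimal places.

-0.3729

P(Phenotype=P4) = 0.042 + 0.020 + 0.102 = 0.164; P(Genotype=AA | Phenotype=P4) = 0.042/0.164 = 0.25610.
P(Phenotype=P2) = 0.117 + 0.025 + 0.044 = 0.186; P(Genotype=AA | Phenotype=P2) = 0.117/0.186 = 0.62903.
Difference = -0.3729.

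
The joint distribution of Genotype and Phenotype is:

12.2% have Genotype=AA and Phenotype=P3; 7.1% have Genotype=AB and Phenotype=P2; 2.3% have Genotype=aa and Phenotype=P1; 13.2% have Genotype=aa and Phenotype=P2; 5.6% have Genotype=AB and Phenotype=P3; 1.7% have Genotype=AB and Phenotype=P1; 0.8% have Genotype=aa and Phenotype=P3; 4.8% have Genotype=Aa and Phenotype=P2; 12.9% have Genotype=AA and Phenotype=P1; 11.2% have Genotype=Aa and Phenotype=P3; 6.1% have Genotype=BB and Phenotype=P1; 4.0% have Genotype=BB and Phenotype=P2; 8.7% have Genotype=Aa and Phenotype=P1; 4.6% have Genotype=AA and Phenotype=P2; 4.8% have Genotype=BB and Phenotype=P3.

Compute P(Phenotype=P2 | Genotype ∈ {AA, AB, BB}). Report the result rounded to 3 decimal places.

P(Genotype=AA) = 0.129 + 0.046 + 0.122 = 0.297.
P(Genotype=AB) = 0.017 + 0.071 + 0.056 = 0.144.
P(Genotype=BB) = 0.061 + 0.040 + 0.048 = 0.149.
P(Genotype ∈ {AA, AB, BB}) = 0.297 + 0.144 + 0.149 = 0.590; P(Phenotype=P2, Genotype ∈ {AA, AB, BB}) = 0.046 + 0.071 + 0.040 = 0.157.
P(Phenotype=P2 | Genotype ∈ {AA, AB, BB}) = 0.157/0.590 = 0.266.

0.266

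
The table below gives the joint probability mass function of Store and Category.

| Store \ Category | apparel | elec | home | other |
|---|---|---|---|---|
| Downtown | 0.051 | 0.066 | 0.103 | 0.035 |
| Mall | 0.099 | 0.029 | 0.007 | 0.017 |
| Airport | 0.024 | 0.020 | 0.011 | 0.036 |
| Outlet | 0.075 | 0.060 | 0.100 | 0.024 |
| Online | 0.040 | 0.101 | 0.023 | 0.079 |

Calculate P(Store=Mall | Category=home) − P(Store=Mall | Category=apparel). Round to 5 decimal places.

P(Category=home) = 0.103 + 0.007 + 0.011 + 0.100 + 0.023 = 0.244; P(Store=Mall | Category=home) = 0.007/0.244 = 0.028689.
P(Category=apparel) = 0.051 + 0.099 + 0.024 + 0.075 + 0.040 = 0.289; P(Store=Mall | Category=apparel) = 0.099/0.289 = 0.342561.
Difference = -0.31387.

-0.31387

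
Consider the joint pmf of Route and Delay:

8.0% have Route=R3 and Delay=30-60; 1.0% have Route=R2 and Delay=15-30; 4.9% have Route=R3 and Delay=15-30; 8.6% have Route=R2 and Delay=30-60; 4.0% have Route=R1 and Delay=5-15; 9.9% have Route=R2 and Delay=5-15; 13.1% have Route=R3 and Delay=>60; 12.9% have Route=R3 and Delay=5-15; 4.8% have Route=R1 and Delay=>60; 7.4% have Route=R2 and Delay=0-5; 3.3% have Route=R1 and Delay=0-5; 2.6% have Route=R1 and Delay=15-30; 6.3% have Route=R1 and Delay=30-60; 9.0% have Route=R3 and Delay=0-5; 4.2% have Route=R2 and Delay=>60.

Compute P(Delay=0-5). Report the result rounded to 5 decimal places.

0.19700

P(Delay=0-5) = 0.033 + 0.074 + 0.090 = 0.197.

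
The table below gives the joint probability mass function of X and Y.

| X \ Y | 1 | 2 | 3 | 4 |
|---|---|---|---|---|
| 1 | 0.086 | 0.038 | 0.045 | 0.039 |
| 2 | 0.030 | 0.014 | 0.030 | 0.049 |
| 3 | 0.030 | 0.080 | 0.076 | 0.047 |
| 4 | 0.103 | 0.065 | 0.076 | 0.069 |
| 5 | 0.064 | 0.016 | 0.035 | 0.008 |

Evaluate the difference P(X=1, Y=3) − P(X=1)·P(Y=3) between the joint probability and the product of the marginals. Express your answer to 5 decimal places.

-0.00950

P(X=1) = 0.086 + 0.038 + 0.045 + 0.039 = 0.208.
P(Y=3) = 0.045 + 0.030 + 0.076 + 0.076 + 0.035 = 0.262.
P(X=1, Y=3) − P(X=1)P(Y=3) = 0.045 − 0.208×0.262 = -0.00950.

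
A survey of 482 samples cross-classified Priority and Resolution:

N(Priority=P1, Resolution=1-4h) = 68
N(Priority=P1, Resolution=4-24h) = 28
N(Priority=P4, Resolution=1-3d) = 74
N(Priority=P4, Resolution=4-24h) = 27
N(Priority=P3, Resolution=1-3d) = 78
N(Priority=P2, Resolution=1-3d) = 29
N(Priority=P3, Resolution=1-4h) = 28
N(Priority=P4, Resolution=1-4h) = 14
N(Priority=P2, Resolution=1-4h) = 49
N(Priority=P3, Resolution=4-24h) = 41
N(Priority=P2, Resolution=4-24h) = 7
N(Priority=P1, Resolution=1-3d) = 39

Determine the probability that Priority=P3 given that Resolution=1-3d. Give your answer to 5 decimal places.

0.35455

Total with Resolution=1-3d: 39 + 29 + 78 + 74 = 220.
P(Priority=P3 | Resolution=1-3d) = 78/220 = 0.35455.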